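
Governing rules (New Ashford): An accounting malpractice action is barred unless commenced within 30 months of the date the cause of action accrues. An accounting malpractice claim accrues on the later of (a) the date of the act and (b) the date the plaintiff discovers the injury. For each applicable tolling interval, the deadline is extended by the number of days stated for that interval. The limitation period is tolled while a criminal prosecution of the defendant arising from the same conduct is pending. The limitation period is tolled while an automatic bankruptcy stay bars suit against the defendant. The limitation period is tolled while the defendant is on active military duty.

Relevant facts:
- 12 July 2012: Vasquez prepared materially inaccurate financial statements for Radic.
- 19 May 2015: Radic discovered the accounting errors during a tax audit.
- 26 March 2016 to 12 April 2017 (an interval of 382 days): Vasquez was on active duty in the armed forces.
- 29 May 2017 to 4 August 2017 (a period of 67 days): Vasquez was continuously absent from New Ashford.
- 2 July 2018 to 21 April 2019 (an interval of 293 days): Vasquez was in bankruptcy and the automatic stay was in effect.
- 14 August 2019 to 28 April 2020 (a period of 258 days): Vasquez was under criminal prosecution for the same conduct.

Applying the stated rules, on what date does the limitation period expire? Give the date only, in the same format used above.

9 June 2020

Taking the later of the act (12 July 2012) and discovery (19 May 2015), the claim accrued on 19 May 2015.
The untolled deadline — 30 months after 19 May 2015 — is 19 November 2017.
The period was tolled for 382 days by the defendant's active military service (26 March 2016 to 12 April 2017), pushing the deadline to 6 December 2018.
Because the automatic bankruptcy stay ran from 2 July 2018 to 21 April 2019, the deadline is extended by 293 days to 25 September 2019.
The period was tolled for 258 days by the pending criminal prosecution (14 August 2019 to 28 April 2020), pushing the deadline to 9 June 2020.
No stated provision tolls the period for the defendant's absence, so the interval from 29 May 2017 to 4 August 2017 has no effect on the deadline.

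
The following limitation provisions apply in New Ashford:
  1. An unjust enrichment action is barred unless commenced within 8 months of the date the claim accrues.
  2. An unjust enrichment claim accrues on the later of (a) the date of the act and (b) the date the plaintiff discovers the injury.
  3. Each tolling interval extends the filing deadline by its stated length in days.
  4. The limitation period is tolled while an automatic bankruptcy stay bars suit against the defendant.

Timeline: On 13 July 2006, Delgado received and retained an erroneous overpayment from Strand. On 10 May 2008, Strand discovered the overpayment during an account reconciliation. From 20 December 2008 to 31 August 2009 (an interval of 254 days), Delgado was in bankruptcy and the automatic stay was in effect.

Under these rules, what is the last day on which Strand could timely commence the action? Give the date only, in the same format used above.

The claim accrued on 10 May 2008 — the later of the 13 July 2006 act and the 10 May 2008 discovery.
Adding the 8 months base period to 10 May 2008 gives a deadline of 10 January 2009, before any tolling.
Because the automatic bankruptcy stay ran from 20 December 2008 to 31 August 2009, the deadline is extended by 254 days to 21 September 2009.

21 September 2009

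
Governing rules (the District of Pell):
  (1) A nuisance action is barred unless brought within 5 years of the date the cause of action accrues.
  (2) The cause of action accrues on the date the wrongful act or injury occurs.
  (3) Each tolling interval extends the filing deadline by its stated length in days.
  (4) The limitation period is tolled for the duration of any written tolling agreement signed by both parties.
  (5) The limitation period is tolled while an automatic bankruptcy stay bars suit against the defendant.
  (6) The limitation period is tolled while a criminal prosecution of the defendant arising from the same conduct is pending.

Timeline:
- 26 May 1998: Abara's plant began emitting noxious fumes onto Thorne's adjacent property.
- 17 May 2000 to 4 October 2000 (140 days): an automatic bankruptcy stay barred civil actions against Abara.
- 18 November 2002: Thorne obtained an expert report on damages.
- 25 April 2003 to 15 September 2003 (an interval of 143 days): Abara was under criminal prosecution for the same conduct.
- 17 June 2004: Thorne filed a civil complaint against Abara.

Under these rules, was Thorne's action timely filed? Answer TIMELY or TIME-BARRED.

TIME-BARRED

The limitation period began to run on 26 May 1998.
Adding the 5 years base period to 26 May 1998 gives a deadline of 26 May 2003, before any tolling.
The period was tolled for 140 days by the automatic bankruptcy stay (17 May 2000 to 4 October 2000), pushing the deadline to 13 October 2003.
Because the pending criminal prosecution ran from 25 April 2003 to 15 September 2003, the deadline is extended by 143 days to 4 March 2004.
None of the other events listed affects the running of the period under the stated rules.
Filing on 17 June 2004 missed the 4 March 2004 deadline — the action is time-barred.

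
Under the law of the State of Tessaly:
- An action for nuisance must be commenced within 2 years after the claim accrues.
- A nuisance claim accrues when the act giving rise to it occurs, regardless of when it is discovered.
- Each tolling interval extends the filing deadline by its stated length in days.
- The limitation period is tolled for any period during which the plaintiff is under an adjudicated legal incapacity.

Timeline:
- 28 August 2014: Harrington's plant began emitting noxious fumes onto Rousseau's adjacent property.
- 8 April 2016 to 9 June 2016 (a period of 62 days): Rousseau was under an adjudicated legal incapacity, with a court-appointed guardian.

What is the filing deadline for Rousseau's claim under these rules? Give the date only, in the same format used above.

The claim accrued on 28 August 2014, when the wrongful act occurred.
The untolled deadline — 2 years after 28 August 2014 — is 28 August 2016.
The plaintiff's legal incapacity from 8 April 2016 to 9 June 2016 tolled the period for 62 days, extending the deadline to 29 October 2016.

29 October 2016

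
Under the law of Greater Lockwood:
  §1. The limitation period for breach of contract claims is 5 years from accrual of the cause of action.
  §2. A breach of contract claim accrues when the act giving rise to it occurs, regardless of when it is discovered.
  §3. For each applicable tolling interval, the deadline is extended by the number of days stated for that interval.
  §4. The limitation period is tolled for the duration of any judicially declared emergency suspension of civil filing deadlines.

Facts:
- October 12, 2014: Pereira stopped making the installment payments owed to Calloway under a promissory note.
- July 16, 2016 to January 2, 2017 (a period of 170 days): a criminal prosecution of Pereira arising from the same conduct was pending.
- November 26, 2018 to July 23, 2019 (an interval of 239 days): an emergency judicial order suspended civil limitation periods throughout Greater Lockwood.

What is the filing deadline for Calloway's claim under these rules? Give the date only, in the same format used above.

The limitation period began to run on October 12, 2014.
The untolled deadline — 5 years after October 12, 2014 — is October 12, 2019.
The emergency suspension of filing deadlines from November 26, 2018 to July 23, 2019 tolled the period for 239 days, extending the deadline to June 7, 2020.
Although a criminal prosecution ran from July 16, 2016 to January 2, 2017, the stated rules do not make that a tolling event, so it is disregarded.

June 7, 2020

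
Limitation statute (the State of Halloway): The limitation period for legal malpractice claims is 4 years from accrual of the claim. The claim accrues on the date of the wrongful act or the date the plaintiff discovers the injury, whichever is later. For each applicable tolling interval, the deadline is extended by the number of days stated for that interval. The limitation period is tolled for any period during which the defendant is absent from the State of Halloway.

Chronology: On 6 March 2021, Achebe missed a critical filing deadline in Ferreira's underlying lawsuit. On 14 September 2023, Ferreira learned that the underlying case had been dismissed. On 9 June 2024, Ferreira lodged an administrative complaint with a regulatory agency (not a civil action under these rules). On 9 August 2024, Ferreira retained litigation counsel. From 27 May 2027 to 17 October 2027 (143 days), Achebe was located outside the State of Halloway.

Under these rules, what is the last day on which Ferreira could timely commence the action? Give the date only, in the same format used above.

The claim accrued on 14 September 2023 — the later of the 6 March 2021 act and the 14 September 2023 discovery.
4 years from 14 September 2023 is 14 September 2027.
The defendant's absence from the jurisdiction from 27 May 2027 to 17 October 2027 tolled the period for 143 days, extending the deadline to 4 February 2028.
Nothing else in the chronology tolls or restarts the period.

4 February 2028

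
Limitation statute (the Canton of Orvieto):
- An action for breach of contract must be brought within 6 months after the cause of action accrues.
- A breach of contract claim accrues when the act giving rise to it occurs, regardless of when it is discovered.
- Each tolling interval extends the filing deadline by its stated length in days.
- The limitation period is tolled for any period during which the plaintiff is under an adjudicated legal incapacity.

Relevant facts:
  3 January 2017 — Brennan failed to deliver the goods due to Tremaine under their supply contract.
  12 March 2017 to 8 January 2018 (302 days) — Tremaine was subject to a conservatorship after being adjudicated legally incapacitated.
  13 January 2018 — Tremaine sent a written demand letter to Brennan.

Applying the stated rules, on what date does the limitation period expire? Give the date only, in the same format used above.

1 May 2018

The claim accrued on 3 January 2017, when the wrongful act occurred.
Adding the 6 months base period to 3 January 2017 gives a deadline of 3 July 2017, before any tolling.
The period was tolled for 302 days by the plaintiff's legal incapacity (12 March 2017 to 8 January 2018), pushing the deadline to 1 May 2018.
None of the other events listed affects the running of the period under the stated rules.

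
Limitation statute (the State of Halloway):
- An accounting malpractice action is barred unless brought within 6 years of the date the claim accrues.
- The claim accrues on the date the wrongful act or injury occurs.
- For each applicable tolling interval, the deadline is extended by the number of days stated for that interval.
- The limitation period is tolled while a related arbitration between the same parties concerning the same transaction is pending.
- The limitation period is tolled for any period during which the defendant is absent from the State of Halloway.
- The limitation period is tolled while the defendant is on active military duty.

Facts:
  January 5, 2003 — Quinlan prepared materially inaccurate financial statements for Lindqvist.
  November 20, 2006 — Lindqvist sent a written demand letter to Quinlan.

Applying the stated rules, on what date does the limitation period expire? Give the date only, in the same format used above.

The claim accrued on January 5, 2003, the date of the act.
Adding the 6 years base period to January 5, 2003 gives a deadline of January 5, 2009, before any tolling.
None of the other events listed affects the running of the period under the stated rules.

January 5, 2009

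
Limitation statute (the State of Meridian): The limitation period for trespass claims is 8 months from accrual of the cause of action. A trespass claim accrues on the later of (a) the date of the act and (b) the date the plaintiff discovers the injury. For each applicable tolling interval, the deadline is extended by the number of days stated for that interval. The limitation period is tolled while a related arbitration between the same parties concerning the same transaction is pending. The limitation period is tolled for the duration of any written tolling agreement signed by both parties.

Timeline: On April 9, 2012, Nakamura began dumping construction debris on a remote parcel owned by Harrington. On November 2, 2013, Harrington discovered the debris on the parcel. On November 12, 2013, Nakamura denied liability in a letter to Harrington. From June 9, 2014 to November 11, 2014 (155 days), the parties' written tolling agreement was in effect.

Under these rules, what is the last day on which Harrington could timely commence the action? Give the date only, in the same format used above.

The claim accrued on November 2, 2013 — the later of the April 9, 2012 act and the November 2, 2013 discovery.
The untolled deadline — 8 months after November 2, 2013 — is July 2, 2014.
The written tolling agreement from June 9, 2014 to November 11, 2014 tolled the period for 155 days, extending the deadline to December 4, 2014.
None of the other events listed affects the running of the period under the stated rules.

December 4, 2014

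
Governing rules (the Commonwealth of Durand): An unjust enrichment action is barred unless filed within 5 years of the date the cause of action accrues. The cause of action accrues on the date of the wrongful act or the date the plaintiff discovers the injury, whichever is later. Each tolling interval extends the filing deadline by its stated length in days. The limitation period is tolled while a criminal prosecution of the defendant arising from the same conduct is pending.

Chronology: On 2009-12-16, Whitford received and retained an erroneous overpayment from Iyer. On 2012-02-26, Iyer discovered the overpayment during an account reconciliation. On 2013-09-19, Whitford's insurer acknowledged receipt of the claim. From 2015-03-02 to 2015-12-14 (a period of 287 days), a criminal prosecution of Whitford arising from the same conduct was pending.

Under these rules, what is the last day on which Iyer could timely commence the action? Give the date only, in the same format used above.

2017-12-10

Taking the later of the act (2009-12-16) and discovery (2012-02-26), the claim accrued on 2012-02-26.
5 years from 2012-02-26 is 2017-02-26.
The pending criminal prosecution from 2015-03-02 to 2015-12-14 tolled the period for 287 days, extending the deadline to 2017-12-10.
The other events in the timeline have no effect on the limitation period under the stated rules.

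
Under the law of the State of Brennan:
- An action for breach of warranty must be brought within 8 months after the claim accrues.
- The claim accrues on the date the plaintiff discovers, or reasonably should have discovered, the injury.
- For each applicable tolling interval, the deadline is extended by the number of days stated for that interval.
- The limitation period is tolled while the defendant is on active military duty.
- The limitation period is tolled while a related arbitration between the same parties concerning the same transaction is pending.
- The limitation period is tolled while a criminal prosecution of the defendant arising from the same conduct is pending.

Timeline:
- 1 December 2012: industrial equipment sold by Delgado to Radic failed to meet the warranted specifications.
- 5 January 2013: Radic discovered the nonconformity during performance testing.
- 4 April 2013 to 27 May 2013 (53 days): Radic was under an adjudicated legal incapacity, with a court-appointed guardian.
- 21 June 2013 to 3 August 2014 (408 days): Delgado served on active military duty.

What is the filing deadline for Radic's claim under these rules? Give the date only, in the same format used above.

18 October 2014

The claim did not accrue until Radic discovered the injury on 5 January 2013; the 1 December 2012 act date does not start the clock under the stated rule.
The untolled deadline — 8 months after 5 January 2013 — is 5 September 2013.
The defendant's active military service from 21 June 2013 to 3 August 2014 tolled the period for 408 days, extending the deadline to 18 October 2014.
Although the plaintiff's incapacity ran from 4 April 2013 to 27 May 2013, the stated rules do not make that a tolling event, so it is disregarded.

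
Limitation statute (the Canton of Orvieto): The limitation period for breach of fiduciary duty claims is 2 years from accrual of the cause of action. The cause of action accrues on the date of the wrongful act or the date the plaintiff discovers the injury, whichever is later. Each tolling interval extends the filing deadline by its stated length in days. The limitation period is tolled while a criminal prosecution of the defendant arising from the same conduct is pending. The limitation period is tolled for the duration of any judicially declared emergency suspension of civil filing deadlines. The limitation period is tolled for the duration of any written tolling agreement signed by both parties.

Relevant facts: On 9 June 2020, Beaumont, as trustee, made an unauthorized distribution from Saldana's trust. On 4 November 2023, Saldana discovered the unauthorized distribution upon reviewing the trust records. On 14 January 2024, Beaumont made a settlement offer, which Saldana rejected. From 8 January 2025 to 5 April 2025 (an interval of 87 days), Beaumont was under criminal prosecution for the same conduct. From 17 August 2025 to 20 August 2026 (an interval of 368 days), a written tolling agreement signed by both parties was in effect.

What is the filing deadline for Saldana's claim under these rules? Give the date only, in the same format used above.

Because discovery on 4 November 2023 post-dates the 9 June 2020 act, accrual under the later-of rule falls on 4 November 2023.
The untolled deadline — 2 years after 4 November 2023 — is 4 November 2025.
Because the pending criminal prosecution ran from 8 January 2025 to 5 April 2025, the deadline is extended by 87 days to 30 January 2026.
The written tolling agreement from 17 August 2025 to 20 August 2026 tolled the period for 368 days, extending the deadline to 2 February 2027.
The other events in the timeline have no effect on the limitation period under the stated rules.

2 February 2027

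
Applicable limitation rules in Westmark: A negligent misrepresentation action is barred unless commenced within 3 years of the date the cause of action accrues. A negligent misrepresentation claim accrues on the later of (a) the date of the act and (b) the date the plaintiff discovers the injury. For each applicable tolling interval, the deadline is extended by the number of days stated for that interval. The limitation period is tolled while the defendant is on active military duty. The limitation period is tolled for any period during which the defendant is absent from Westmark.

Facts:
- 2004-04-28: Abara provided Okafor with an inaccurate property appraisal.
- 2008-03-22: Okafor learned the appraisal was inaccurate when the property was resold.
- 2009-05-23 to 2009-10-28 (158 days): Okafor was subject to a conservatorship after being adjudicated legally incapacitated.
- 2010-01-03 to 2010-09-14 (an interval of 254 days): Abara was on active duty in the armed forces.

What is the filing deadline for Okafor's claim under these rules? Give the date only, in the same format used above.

Taking the later of the act (2004-04-28) and discovery (2008-03-22), the claim accrued on 2008-03-22.
Adding the 3 years base period to 2008-03-22 gives a deadline of 2011-03-22, before any tolling.
The defendant's active military service from 2010-01-03 to 2010-09-14 tolled the period for 254 days, extending the deadline to 2011-12-01.
Although the plaintiff's incapacity ran from 2009-05-23 to 2009-10-28, the stated rules do not make that a tolling event, so it is disregarded.

2011-12-01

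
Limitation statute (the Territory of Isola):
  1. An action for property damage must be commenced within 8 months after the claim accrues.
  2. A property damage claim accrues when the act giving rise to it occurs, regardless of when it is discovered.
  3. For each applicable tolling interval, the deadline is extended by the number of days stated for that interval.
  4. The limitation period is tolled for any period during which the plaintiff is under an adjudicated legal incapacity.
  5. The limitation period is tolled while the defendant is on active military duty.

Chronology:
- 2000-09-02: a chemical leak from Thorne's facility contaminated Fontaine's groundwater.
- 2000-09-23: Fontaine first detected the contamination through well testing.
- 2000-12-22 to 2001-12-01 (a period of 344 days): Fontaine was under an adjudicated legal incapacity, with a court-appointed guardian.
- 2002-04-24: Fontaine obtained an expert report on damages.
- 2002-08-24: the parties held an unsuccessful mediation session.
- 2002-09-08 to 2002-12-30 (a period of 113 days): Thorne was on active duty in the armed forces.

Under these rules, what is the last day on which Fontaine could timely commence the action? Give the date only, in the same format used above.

Because the rule ties accrual to occurrence, the claim accrued on 2000-09-02, not on the 2000-09-23 discovery date.
8 months from 2000-09-02 is 2001-05-02.
The plaintiff's legal incapacity from 2000-12-22 to 2001-12-01 tolled the period for 344 days, extending the deadline to 2002-04-11.
The defendant's active military service starting 2002-09-08 came too late — the period had run on 2002-04-11 — and so does not extend the deadline.
Nothing else in the chronology tolls or restarts the period.

2002-04-11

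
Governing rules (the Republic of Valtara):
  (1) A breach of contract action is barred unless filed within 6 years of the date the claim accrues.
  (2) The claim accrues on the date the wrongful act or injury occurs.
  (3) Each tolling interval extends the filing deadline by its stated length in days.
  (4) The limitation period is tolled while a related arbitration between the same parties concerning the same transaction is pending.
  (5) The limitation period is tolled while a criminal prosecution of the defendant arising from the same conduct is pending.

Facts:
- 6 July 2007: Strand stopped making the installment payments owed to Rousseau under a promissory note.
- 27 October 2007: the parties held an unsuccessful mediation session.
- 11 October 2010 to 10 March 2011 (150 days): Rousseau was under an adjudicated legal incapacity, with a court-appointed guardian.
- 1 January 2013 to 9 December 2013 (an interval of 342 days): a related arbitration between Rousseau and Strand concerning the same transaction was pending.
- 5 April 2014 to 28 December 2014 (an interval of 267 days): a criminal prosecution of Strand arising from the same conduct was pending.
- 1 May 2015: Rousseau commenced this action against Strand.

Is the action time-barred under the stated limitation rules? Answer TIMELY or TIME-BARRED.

TIME-BARRED

The claim accrued on 6 July 2007, the date of the act.
Adding the 6 years base period to 6 July 2007 gives a deadline of 6 July 2013, before any tolling.
The period was tolled for 342 days by the pending related arbitration (1 January 2013 to 9 December 2013), pushing the deadline to 13 June 2014.
Because the pending criminal prosecution ran from 5 April 2014 to 28 December 2014, the deadline is extended by 267 days to 7 March 2015.
Although the plaintiff's incapacity ran from 11 October 2010 to 10 March 2011, the stated rules do not make that a tolling event, so it is disregarded.
None of the other events listed affects the running of the period under the stated rules.
Filing on 1 May 2015 missed the 7 March 2015 deadline — the action is time-barred.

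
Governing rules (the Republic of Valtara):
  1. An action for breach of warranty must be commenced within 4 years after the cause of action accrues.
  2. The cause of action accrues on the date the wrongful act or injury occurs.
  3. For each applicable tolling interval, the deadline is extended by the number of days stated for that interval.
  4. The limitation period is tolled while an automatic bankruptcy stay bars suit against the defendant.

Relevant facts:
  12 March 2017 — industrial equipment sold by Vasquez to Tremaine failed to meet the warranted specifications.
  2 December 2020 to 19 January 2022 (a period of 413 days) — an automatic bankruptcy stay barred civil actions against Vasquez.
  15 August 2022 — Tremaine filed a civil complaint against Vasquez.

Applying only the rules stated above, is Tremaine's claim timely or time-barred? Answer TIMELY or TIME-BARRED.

The cause of action accrued on 12 March 2017, the date of the act.
4 years from 12 March 2017 is 12 March 2021.
The automatic bankruptcy stay from 2 December 2020 to 19 January 2022 tolled the period for 413 days, extending the deadline to 29 April 2022.
Tremaine filed on 15 August 2022, after the 29 April 2022 deadline, so the action is time-barred.

TIME-BARRED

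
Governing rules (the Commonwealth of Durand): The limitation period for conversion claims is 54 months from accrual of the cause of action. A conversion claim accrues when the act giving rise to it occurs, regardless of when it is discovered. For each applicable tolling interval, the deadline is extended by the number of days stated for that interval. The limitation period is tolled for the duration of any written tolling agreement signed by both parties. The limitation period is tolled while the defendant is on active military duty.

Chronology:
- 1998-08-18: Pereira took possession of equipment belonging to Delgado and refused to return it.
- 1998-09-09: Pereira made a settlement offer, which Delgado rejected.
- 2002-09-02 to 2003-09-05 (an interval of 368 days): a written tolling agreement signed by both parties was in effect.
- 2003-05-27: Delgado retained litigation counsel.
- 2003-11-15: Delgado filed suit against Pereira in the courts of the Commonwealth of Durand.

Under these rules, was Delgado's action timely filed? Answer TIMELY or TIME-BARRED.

The limitation period began to run on 1998-08-18.
Adding the 54 months base period to 1998-08-18 gives a deadline of 2003-02-18, before any tolling.
Because the written tolling agreement ran from 2002-09-02 to 2003-09-05, the deadline is extended by 368 days to 2004-02-21.
The other events in the timeline have no effect on the limitation period under the stated rules.
Delgado filed on 2003-11-15, before the 2004-02-21 deadline, so the action is timely.

TIMELY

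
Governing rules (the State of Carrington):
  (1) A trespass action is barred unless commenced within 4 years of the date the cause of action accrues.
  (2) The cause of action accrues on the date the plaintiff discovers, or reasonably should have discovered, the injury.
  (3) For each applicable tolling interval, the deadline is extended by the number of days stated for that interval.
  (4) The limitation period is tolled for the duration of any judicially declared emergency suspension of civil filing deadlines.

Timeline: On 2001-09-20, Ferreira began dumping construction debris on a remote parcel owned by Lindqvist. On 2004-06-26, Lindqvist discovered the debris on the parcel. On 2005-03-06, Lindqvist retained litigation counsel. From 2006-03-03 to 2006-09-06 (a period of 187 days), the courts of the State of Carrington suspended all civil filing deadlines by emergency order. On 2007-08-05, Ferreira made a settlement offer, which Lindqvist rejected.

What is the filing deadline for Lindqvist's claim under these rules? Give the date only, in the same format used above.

2008-12-30

Accrual is tied to discovery, so the period began on 2004-06-26 rather than on 2001-09-20 when the act occurred.
Adding the 4 years base period to 2004-06-26 gives a deadline of 2008-06-26, before any tolling.
Because the emergency suspension of filing deadlines ran from 2006-03-03 to 2006-09-06, the deadline is extended by 187 days to 2008-12-30.
Nothing else in the chronology tolls or restarts the period.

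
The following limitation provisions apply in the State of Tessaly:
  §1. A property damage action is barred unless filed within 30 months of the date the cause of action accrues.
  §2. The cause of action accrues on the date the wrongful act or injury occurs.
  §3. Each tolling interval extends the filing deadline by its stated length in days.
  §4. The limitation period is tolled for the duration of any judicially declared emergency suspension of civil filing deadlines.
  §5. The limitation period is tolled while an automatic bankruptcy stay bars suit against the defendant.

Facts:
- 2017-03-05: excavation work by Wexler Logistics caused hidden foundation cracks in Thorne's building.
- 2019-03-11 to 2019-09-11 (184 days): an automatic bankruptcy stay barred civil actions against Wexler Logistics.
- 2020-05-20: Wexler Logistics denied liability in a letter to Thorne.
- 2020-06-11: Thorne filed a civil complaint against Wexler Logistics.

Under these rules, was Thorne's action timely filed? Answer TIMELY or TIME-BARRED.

The limitation period began to run on 2017-03-05.
Adding the 30 months base period to 2017-03-05 gives a deadline of 2019-09-05, before any tolling.
The period was tolled for 184 days by the automatic bankruptcy stay (2019-03-11 to 2019-09-11), pushing the deadline to 2020-03-07.
Nothing else in the chronology tolls or restarts the period.
Thorne filed on 2020-06-11, after the 2020-03-07 deadline, so the action is time-barred.

TIME-BARRED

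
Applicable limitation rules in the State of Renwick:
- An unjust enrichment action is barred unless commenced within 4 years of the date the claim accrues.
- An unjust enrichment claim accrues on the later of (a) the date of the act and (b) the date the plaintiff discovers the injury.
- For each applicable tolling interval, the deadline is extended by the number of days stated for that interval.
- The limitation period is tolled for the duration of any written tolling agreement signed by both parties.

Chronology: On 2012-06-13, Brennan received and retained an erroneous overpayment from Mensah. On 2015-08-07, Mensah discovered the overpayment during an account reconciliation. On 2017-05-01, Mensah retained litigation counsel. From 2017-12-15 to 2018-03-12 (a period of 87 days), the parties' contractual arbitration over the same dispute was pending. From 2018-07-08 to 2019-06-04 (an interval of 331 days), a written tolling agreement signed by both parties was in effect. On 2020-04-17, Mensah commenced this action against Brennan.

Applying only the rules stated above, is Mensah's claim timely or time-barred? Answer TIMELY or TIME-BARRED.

Taking the later of the act (2012-06-13) and discovery (2015-08-07), the claim accrued on 2015-08-07.
The untolled deadline — 4 years after 2015-08-07 — is 2019-08-07.
Because the written tolling agreement ran from 2018-07-08 to 2019-06-04, the deadline is extended by 331 days to 2020-07-03.
No stated provision tolls the period for a pending arbitration, so the interval from 2017-12-15 to 2018-03-12 has no effect on the deadline.
The other events in the timeline have no effect on the limitation period under the stated rules.
The 2020-04-17 filing precedes the 2020-07-03 deadline; the claim is timely.

TIMELY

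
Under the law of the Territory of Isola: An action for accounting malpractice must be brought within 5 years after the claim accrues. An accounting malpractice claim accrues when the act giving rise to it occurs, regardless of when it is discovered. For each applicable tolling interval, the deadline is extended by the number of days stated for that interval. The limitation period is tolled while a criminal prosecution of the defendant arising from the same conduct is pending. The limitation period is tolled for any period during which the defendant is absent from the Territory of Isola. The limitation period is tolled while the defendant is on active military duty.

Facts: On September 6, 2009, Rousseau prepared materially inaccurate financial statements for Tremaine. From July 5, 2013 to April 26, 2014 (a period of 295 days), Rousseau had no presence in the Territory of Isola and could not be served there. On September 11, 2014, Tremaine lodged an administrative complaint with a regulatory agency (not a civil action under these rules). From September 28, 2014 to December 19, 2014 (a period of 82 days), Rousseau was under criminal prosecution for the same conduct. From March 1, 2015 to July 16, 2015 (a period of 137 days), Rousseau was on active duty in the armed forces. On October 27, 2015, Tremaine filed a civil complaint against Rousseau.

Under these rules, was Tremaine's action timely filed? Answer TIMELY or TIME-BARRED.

The claim accrued on September 6, 2009, when the wrongful act occurred.
5 years from September 6, 2009 is September 6, 2014.
Because the defendant's absence from the jurisdiction ran from July 5, 2013 to April 26, 2014, the deadline is extended by 295 days to June 28, 2015.
The pending criminal prosecution from September 28, 2014 to December 19, 2014 tolled the period for 82 days, extending the deadline to September 18, 2015.
The period was tolled for 137 days by the defendant's active military service (March 1, 2015 to July 16, 2015), pushing the deadline to February 2, 2016.
None of the other events listed affects the running of the period under the stated rules.
Filing on October 27, 2015 beat the February 2, 2016 deadline — the action is timely.

TIMELY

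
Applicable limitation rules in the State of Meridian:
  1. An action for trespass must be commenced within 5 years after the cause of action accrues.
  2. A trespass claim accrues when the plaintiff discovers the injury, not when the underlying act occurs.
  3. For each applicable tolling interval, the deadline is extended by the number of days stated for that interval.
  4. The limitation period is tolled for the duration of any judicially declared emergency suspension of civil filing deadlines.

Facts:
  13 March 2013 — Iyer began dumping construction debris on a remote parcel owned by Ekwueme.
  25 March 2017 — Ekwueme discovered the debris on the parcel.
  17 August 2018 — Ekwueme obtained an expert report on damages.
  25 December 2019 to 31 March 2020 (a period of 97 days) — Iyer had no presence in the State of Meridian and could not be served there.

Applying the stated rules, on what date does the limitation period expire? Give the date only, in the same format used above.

Under the discovery rule, the claim accrued on 25 March 2017, when Ekwueme discovered the injury — not on the 13 March 2013 date of the underlying act.
Adding the 5 years base period to 25 March 2017 gives a deadline of 25 March 2022, before any tolling.
No stated provision tolls the period for the defendant's absence, so the interval from 25 December 2019 to 31 March 2020 has no effect on the deadline.
None of the other events listed affects the running of the period under the stated rules.

25 March 2022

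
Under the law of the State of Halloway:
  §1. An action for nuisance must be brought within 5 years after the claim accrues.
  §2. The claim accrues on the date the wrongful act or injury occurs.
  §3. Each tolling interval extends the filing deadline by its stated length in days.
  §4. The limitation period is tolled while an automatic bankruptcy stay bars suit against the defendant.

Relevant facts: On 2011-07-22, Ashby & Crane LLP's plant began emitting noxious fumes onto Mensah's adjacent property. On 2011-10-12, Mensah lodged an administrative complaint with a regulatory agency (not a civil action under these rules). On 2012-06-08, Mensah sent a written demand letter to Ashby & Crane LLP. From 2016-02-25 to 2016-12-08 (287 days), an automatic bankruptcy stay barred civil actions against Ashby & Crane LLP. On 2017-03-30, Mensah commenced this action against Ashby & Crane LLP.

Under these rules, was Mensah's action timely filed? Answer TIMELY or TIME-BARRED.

The claim accrued on 2011-07-22, the date of the act.
5 years from 2011-07-22 is 2016-07-22.
The automatic bankruptcy stay from 2016-02-25 to 2016-12-08 tolled the period for 287 days, extending the deadline to 2017-05-05.
None of the other events listed affects the running of the period under the stated rules.
The 2017-03-30 filing precedes the 2017-05-05 deadline; the claim is timely.

TIMELY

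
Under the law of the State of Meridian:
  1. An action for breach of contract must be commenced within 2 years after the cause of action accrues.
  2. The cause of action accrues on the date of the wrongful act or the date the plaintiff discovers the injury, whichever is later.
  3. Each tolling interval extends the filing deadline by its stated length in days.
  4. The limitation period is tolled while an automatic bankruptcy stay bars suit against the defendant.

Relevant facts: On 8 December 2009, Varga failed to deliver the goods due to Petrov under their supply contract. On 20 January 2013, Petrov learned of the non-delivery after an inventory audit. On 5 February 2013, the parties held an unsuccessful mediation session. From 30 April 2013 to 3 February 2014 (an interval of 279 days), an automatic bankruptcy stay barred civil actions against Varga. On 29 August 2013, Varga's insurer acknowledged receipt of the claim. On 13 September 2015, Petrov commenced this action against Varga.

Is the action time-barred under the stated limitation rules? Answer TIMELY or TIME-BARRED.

TIMELY

The claim accrued on 20 January 2013 — the later of the 8 December 2009 act and the 20 January 2013 discovery.
Adding the 2 years base period to 20 January 2013 gives a deadline of 20 January 2015, before any tolling.
The automatic bankruptcy stay from 30 April 2013 to 3 February 2014 tolled the period for 279 days, extending the deadline to 26 October 2015.
None of the other events listed affects the running of the period under the stated rules.
Petrov filed on 13 September 2015, before the 26 October 2015 deadline, so the action is timely.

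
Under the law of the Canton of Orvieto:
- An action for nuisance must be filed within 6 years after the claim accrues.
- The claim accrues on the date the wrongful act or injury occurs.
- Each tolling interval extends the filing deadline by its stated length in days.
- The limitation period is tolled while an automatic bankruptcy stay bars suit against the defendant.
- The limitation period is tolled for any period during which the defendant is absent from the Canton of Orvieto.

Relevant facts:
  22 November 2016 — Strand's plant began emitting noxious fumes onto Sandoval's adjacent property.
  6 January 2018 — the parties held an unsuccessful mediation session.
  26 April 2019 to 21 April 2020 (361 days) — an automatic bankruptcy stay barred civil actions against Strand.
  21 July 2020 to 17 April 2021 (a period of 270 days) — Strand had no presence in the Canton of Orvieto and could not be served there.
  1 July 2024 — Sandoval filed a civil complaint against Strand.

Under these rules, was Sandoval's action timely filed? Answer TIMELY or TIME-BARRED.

The claim accrued on 22 November 2016, the date of the act.
The untolled deadline — 6 years after 22 November 2016 — is 22 November 2022.
Because the automatic bankruptcy stay ran from 26 April 2019 to 21 April 2020, the deadline is extended by 361 days to 18 November 2023.
Because the defendant's absence from the jurisdiction ran from 21 July 2020 to 17 April 2021, the deadline is extended by 270 days to 14 August 2024.
Nothing else in the chronology tolls or restarts the period.
Sandoval filed on 1 July 2024, before the 14 August 2024 deadline, so the action is timely.

TIMELY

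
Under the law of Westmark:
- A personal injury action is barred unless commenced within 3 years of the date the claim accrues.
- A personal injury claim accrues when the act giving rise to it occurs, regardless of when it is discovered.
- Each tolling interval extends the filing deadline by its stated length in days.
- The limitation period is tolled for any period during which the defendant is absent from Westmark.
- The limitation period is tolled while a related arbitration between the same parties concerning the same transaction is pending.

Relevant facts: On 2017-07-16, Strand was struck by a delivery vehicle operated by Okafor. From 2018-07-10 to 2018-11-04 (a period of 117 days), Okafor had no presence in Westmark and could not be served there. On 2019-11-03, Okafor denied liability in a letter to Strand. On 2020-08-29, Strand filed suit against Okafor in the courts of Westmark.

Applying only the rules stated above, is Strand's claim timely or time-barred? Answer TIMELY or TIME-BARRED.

TIMELY

The claim accrued on 2017-07-16, the date of the act.
3 years from 2017-07-16 is 2020-07-16.
The defendant's absence from the jurisdiction from 2018-07-10 to 2018-11-04 tolled the period for 117 days, extending the deadline to 2020-11-10.
Nothing else in the chronology tolls or restarts the period.
Strand filed on 2020-08-29, before the 2020-11-10 deadline, so the action is timely.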